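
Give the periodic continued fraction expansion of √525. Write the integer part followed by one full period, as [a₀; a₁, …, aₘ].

[22; 1, 10, 2, 10, 1, 44]

a₀ = ⌊√525⌋ = 22.
With m₀=0, d₀=1 and mₖ₊₁ = dₖaₖ − mₖ, dₖ₊₁ = (n − mₖ₊₁²)/dₖ, aₖ₊₁ = ⌊(a₀+mₖ₊₁)/dₖ₊₁⌋:
  k=1: m=22, d=41, a=1
  k=2: m=19, d=4, a=10
  k=3: m=21, d=21, a=2
  k=4: m=21, d=4, a=10
  k=5: m=19, d=41, a=1
  k=6: m=22, d=1, a=44
d=1 and a=2a₀=44 at k=6, so the next step gives (m, d) = (22, 41) again — its k=1 value — and the period has length 6.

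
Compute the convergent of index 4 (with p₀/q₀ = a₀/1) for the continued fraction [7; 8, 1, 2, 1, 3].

249/35

Using pₖ = aₖpₖ₋₁ + pₖ₋₂, qₖ = aₖqₖ₋₁ + qₖ₋₂ (with p₋₁=1, p₋₂=0, q₋₁=0, q₋₂=1):
  k=0: a=7, p=7, q=1
  k=1: a=8, p=57, q=8
  k=2: a=1, p=64, q=9
  k=3: a=2, p=185, q=26
  k=4: a=1, p=249, q=35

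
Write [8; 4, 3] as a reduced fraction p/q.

Fold from the inside: start with 3/1.
  4 + 1/3 = 13/3
  8 + 3/13 = 107/13

107/13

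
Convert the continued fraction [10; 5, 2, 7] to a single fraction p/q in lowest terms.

Using pₖ = aₖpₖ₋₁ + pₖ₋₂ and qₖ = aₖqₖ₋₁ + qₖ₋₂:
  k=0: a=10, p=10, q=1
  k=1: a=5, p=51, q=5
  k=2: a=2, p=112, q=11
  k=3: a=7, p=835, q=82

835/82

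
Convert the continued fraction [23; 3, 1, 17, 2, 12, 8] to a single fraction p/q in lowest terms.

342523/14730

Fold from the inside: start with 8/1.
  12 + 1/8 = 97/8
  2 + 8/97 = 202/97
  17 + 97/202 = 3531/202
  1 + 202/3531 = 3733/3531
  3 + 3531/3733 = 14730/3733
  23 + 3733/14730 = 342523/14730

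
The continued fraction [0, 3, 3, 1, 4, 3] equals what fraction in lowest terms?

Using pₖ = aₖpₖ₋₁ + pₖ₋₂ and qₖ = aₖqₖ₋₁ + qₖ₋₂:
  k=0: a=0, p=0, q=1
  k=1: a=3, p=1, q=3
  k=2: a=3, p=3, q=10
  k=3: a=1, p=4, q=13
  k=4: a=4, p=19, q=62
  k=5: a=3, p=61, q=199

61/199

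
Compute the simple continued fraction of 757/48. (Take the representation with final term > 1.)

[15; 1, 3, 2, 1, 3]

757 = 15*48 + 37
48 = 1*37 + 11
37 = 3*11 + 4
11 = 2*4 + 3
4 = 1*3 + 1
3 = 3*1 + 0  (stop)
So 757/48 = [15; 1, 3, 2, 1, 3].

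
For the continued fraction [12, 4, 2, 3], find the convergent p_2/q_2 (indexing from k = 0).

Using pₖ = aₖpₖ₋₁ + pₖ₋₂, qₖ = aₖqₖ₋₁ + qₖ₋₂ (with p₋₁=1, p₋₂=0, q₋₁=0, q₋₂=1):
  k=0: a=12, p=12, q=1
  k=1: a=4, p=49, q=4
  k=2: a=2, p=110, q=9

110/9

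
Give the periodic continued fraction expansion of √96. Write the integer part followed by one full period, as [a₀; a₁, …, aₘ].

[9; 1, 3, 1, 18]

a₀ = ⌊√96⌋ = 9.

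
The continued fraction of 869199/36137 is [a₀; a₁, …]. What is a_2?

1

869199 = 24·36137 + 1911   →  a_0 = 24
36137 = 18·1911 + 1739   →  a_1 = 18
1911 = 1·1739 + 172   →  a_2 = 1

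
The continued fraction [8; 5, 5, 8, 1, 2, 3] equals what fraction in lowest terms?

Fold from the inside: start with 3/1.
  2 + 1/3 = 7/3
  1 + 3/7 = 10/7
  8 + 7/10 = 87/10
  5 + 10/87 = 445/87
  5 + 87/445 = 2312/445
  8 + 445/2312 = 18941/2312

18941/2312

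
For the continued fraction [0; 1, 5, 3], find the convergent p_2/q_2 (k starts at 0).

5/6

Using pₖ = aₖpₖ₋₁ + pₖ₋₂, qₖ = aₖqₖ₋₁ + qₖ₋₂ (with p₋₁=1, p₋₂=0, q₋₁=0, q₋₂=1):
  k=0: a=0, p=0, q=1
  k=1: a=1, p=1, q=1
  k=2: a=5, p=5, q=6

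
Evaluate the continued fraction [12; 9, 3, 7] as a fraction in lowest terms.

2482/205

Fold from the inside: start with 7/1.
  3 + 1/7 = 22/7
  9 + 7/22 = 205/22
  12 + 22/205 = 2482/205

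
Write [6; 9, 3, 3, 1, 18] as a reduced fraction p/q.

Using pₖ = aₖpₖ₋₁ + pₖ₋₂ and qₖ = aₖqₖ₋₁ + qₖ₋₂:
  k=0: a=6, p=6, q=1
  k=1: a=9, p=55, q=9
  k=2: a=3, p=171, q=28
  k=3: a=3, p=568, q=93
  k=4: a=1, p=739, q=121
  k=5: a=18, p=13870, q=2271

13870/2271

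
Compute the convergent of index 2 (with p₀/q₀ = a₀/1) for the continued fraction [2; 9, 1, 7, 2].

Using pₖ = aₖpₖ₋₁ + pₖ₋₂, qₖ = aₖqₖ₋₁ + qₖ₋₂ (with p₋₁=1, p₋₂=0, q₋₁=0, q₋₂=1):
  k=0: a=2, p=2, q=1
  k=1: a=9, p=19, q=9
  k=2: a=1, p=21, q=10

21/10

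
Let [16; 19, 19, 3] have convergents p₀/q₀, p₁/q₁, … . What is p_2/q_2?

Using pₖ = aₖpₖ₋₁ + pₖ₋₂, qₖ = aₖqₖ₋₁ + qₖ₋₂ (with p₋₁=1, p₋₂=0, q₋₁=0, q₋₂=1):
  k=0: a=16, p=16, q=1
  k=1: a=19, p=305, q=19
  k=2: a=19, p=5811, q=362

5811/362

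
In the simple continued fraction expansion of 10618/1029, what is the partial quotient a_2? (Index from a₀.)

10618 = 10·1029 + 328   →  a_0 = 10
1029 = 3·328 + 45   →  a_1 = 3
328 = 7·45 + 13   →  a_2 = 7

7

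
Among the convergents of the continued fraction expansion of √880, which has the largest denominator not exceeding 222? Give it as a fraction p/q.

√880 = [29; 1, 1, 1, 58, …] (period length 4).
Convergents:
  p_0/q_0 = 29/1
  p_1/q_1 = 30/1
  p_2/q_2 = 59/2
  p_3/q_3 = 89/3
  p_4/q_4 = 5221/176
  p_5/q_5 = 5310/179
  p_6/q_6 = 10531/355
q_5 = 179 ≤ 222 < 355 = q_6, so the answer is 5310/179.

5310/179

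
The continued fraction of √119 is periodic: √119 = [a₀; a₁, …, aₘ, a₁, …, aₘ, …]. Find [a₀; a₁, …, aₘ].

[10; 1, 9, 1, 20]

a₀ = ⌊√119⌋ = 10.
With m₀=0, d₀=1 and mₖ₊₁ = dₖaₖ − mₖ, dₖ₊₁ = (n − mₖ₊₁²)/dₖ, aₖ₊₁ = ⌊(a₀+mₖ₊₁)/dₖ₊₁⌋:
  k=1: m=10, d=19, a=1
  k=2: m=9, d=2, a=9
  k=3: m=9, d=19, a=1
  k=4: m=10, d=1, a=20
d=1 and a=2a₀=20 at k=4, so the next step gives (m, d) = (10, 19) again — its k=1 value — and the period has length 4.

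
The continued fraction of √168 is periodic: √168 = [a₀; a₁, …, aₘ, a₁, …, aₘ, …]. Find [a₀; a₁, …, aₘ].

a₀ = ⌊√168⌋ = 12.
With m₀=0, d₀=1 and mₖ₊₁ = dₖaₖ − mₖ, dₖ₊₁ = (n − mₖ₊₁²)/dₖ, aₖ₊₁ = ⌊(a₀+mₖ₊₁)/dₖ₊₁⌋:
  k=1: m=12, d=24, a=1
  k=2: m=12, d=1, a=24
d=1 and a=2a₀=24 at k=2, so the next step gives (m, d) = (12, 24) again — its k=1 value — and the period has length 2.

[12; 1, 24]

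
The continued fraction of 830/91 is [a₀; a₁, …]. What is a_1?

830 = 9·91 + 11   →  a_0 = 9
91 = 8·11 + 3   →  a_1 = 8

8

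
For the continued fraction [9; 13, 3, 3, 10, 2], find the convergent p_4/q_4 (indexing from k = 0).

Using pₖ = aₖpₖ₋₁ + pₖ₋₂, qₖ = aₖqₖ₋₁ + qₖ₋₂ (with p₋₁=1, p₋₂=0, q₋₁=0, q₋₂=1):
  k=0: a=9, p=9, q=1
  k=1: a=13, p=118, q=13
  k=2: a=3, p=363, q=40
  k=3: a=3, p=1207, q=133
  k=4: a=10, p=12433, q=1370

12433/1370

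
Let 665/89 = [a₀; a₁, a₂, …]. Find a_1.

2

665 = 7·89 + 42   →  a_0 = 7
89 = 2·42 + 5   →  a_1 = 2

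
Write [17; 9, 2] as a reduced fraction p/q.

Fold from the inside: start with 2/1.
  9 + 1/2 = 19/2
  17 + 2/19 = 325/19

325/19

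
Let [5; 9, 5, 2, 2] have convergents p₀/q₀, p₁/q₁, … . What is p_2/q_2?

235/46

Using pₖ = aₖpₖ₋₁ + pₖ₋₂, qₖ = aₖqₖ₋₁ + qₖ₋₂ (with p₋₁=1, p₋₂=0, q₋₁=0, q₋₂=1):
  k=0: a=5, p=5, q=1
  k=1: a=9, p=46, q=9
  k=2: a=5, p=235, q=46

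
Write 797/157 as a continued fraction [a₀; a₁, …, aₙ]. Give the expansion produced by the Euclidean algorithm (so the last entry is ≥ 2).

[5; 13, 12]

797 = 5·157 + 12
157 = 13·12 + 1
12 = 12·1 + 0  (stop)
So 797/157 = [5; 13, 12].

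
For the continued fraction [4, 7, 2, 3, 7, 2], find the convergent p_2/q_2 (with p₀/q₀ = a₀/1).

Using pₖ = aₖpₖ₋₁ + pₖ₋₂, qₖ = aₖqₖ₋₁ + qₖ₋₂ (with p₋₁=1, p₋₂=0, q₋₁=0, q₋₂=1):
  k=0: a=4, p=4, q=1
  k=1: a=7, p=29, q=7
  k=2: a=2, p=62, q=15

62/15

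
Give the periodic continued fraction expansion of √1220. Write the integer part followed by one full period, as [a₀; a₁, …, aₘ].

[34; 1, 12, 1, 68]

a₀ = ⌊√1220⌋ = 34.
With m₀=0, d₀=1 and mₖ₊₁ = dₖaₖ − mₖ, dₖ₊₁ = (n − mₖ₊₁²)/dₖ, aₖ₊₁ = ⌊(a₀+mₖ₊₁)/dₖ₊₁⌋:
  k=1: m=34, d=64, a=1
  k=2: m=30, d=5, a=12
  k=3: m=30, d=64, a=1
  k=4: m=34, d=1, a=68
d=1 and a=2a₀=68 at k=4, so the next step gives (m, d) = (34, 64) again — its k=1 value — and the period has length 4.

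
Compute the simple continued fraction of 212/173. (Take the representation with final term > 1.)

212 = 1·173 + 39
173 = 4·39 + 17
39 = 2·17 + 5
17 = 3·5 + 2
5 = 2·2 + 1
2 = 2·1 + 0  (stop)
So 212/173 = [1; 4, 2, 3, 2, 2].

[1; 4, 2, 3, 2, 2]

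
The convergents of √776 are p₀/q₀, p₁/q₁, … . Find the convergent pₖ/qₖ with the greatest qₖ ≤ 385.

10697/384

√776 = [27; 1, 5, 1, 54, …] (period length 4).
Convergents:
  p_0/q_0 = 27/1
  p_1/q_1 = 28/1
  p_2/q_2 = 167/6
  p_3/q_3 = 195/7
  p_4/q_4 = 10697/384
  p_5/q_5 = 10892/391
q_4 = 384 ≤ 385 < 391 = q_5, so the answer is 10697/384.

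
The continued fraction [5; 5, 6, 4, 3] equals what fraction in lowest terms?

Using pₖ = aₖpₖ₋₁ + pₖ₋₂ and qₖ = aₖqₖ₋₁ + qₖ₋₂:
  k=0: a=5, p=5, q=1
  k=1: a=5, p=26, q=5
  k=2: a=6, p=161, q=31
  k=3: a=4, p=670, q=129
  k=4: a=3, p=2171, q=418

2171/418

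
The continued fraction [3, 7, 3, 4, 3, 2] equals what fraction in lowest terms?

Fold from the inside: start with 2/1.
  3 + 1/2 = 7/2
  4 + 2/7 = 30/7
  3 + 7/30 = 97/30
  7 + 30/97 = 709/97
  3 + 97/709 = 2224/709

2224/709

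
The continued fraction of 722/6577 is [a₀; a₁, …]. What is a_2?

722 = 0·6577 + 722   →  a_0 = 0
6577 = 9·722 + 79   →  a_1 = 9
722 = 9·79 + 11   →  a_2 = 9

9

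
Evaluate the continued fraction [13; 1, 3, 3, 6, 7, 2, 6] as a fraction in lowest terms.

111840/8123

Fold from the inside: start with 6/1.
  2 + 1/6 = 13/6
  7 + 6/13 = 97/13
  6 + 13/97 = 595/97
  3 + 97/595 = 1882/595
  3 + 595/1882 = 6241/1882
  1 + 1882/6241 = 8123/6241
  13 + 6241/8123 = 111840/8123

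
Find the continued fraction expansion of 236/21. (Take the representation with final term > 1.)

[11; 4, 5]

236 = 11·21 + 5
21 = 4·5 + 1
5 = 5·1 + 0  (stop)
So 236/21 = [11; 4, 5].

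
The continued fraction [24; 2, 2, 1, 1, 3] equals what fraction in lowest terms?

1050/43

Using pₖ = aₖpₖ₋₁ + pₖ₋₂ and qₖ = aₖqₖ₋₁ + qₖ₋₂:
  k=0: a=24, p=24, q=1
  k=1: a=2, p=49, q=2
  k=2: a=2, p=122, q=5
  k=3: a=1, p=171, q=7
  k=4: a=1, p=293, q=12
  k=5: a=3, p=1050, q=43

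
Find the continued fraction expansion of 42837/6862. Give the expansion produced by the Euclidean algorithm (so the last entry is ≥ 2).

42837 = 6×6862 + 1665
6862 = 4×1665 + 202
1665 = 8×202 + 49
202 = 4×49 + 6
49 = 8×6 + 1
6 = 6×1 + 0  (stop)
So 42837/6862 = [6; 4, 8, 4, 8, 6].

[6; 4, 8, 4, 8, 6]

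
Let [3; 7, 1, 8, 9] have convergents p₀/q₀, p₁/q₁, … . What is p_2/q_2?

Using pₖ = aₖpₖ₋₁ + pₖ₋₂, qₖ = aₖqₖ₋₁ + qₖ₋₂ (with p₋₁=1, p₋₂=0, q₋₁=0, q₋₂=1):
  k=0: a=3, p=3, q=1
  k=1: a=7, p=22, q=7
  k=2: a=1, p=25, q=8

25/8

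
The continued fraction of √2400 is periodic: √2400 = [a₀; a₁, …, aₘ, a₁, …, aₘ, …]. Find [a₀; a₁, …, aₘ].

a₀ = ⌊√2400⌋ = 48.
With m₀=0, d₀=1 and mₖ₊₁ = dₖaₖ − mₖ, dₖ₊₁ = (n − mₖ₊₁²)/dₖ, aₖ₊₁ = ⌊(a₀+mₖ₊₁)/dₖ₊₁⌋:
  k=1: m=48, d=96, a=1
  k=2: m=48, d=1, a=96
d=1 and a=2a₀=96 at k=2, so the next step gives (m, d) = (48, 96) again — its k=1 value — and the period has length 2.

[48; 1, 96]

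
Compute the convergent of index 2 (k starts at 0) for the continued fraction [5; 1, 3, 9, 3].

23/4

Using pₖ = aₖpₖ₋₁ + pₖ₋₂, qₖ = aₖqₖ₋₁ + qₖ₋₂ (with p₋₁=1, p₋₂=0, q₋₁=0, q₋₂=1):
  k=0: a=5, p=5, q=1
  k=1: a=1, p=6, q=1
  k=2: a=3, p=23, q=4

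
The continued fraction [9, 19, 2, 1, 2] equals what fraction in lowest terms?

Using pₖ = aₖpₖ₋₁ + pₖ₋₂ and qₖ = aₖqₖ₋₁ + qₖ₋₂:
  k=0: a=9, p=9, q=1
  k=1: a=19, p=172, q=19
  k=2: a=2, p=353, q=39
  k=3: a=1, p=525, q=58
  k=4: a=2, p=1403, q=155

1403/155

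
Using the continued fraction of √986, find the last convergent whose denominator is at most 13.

√986 = [31; 2, 2, 62, …] (period length 3).
Convergents:
  p_0/q_0 = 31/1
  p_1/q_1 = 63/2
  p_2/q_2 = 157/5
  p_3/q_3 = 9797/312
q_2 = 5 ≤ 13 < 312 = q_3, so the answer is 157/5.

157/5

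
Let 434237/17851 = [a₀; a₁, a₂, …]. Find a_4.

6

434237 = 24·17851 + 5813   →  a_0 = 24
17851 = 3·5813 + 412   →  a_1 = 3
5813 = 14·412 + 45   →  a_2 = 14
412 = 9·45 + 7   →  a_3 = 9
45 = 6·7 + 3   →  a_4 = 6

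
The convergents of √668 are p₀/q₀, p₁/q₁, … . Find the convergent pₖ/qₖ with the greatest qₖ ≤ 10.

155/6

√668 = [25; 1, 5, 2, 12, 2, 5, 1, 50, …] (period length 8).
Convergents:
  p_0/q_0 = 25/1
  p_1/q_1 = 26/1
  p_2/q_2 = 155/6
  p_3/q_3 = 336/13
q_2 = 6 ≤ 10 < 13 = q_3, so the answer is 155/6.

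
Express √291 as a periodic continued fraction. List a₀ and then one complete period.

a₀ = ⌊√291⌋ = 17.
With m₀=0, d₀=1 and mₖ₊₁ = dₖaₖ − mₖ, dₖ₊₁ = (n − mₖ₊₁²)/dₖ, aₖ₊₁ = ⌊(a₀+mₖ₊₁)/dₖ₊₁⌋:
  k=1: m=17, d=2, a=17
  k=2: m=17, d=1, a=34
d=1 and a=2a₀=34 at k=2, so the next step gives (m, d) = (17, 2) again — its k=1 value — and the period has length 2.

[17; 17, 34]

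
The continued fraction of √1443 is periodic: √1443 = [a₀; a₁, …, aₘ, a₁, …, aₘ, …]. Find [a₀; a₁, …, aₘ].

[37; 1, 74]

a₀ = ⌊√1443⌋ = 37.
With m₀=0, d₀=1 and mₖ₊₁ = dₖaₖ − mₖ, dₖ₊₁ = (n − mₖ₊₁²)/dₖ, aₖ₊₁ = ⌊(a₀+mₖ₊₁)/dₖ₊₁⌋:
  k=1: m=37, d=74, a=1
  k=2: m=37, d=1, a=74
d=1 and a=2a₀=74 at k=2, so the next step gives (m, d) = (37, 74) again — its k=1 value — and the period has length 2.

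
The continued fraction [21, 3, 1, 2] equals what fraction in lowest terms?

234/11

Fold from the inside: start with 2/1.
  1 + 1/2 = 3/2
  3 + 2/3 = 11/3
  21 + 3/11 = 234/11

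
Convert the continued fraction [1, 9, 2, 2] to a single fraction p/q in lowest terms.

Using pₖ = aₖpₖ₋₁ + pₖ₋₂ and qₖ = aₖqₖ₋₁ + qₖ₋₂:
  k=0: a=1, p=1, q=1
  k=1: a=9, p=10, q=9
  k=2: a=2, p=21, q=19
  k=3: a=2, p=52, q=47

52/47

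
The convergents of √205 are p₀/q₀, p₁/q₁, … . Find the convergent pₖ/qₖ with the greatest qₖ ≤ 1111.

12614/881

√205 = [14; 3, 6, 1, 4, 1, 6, 3, 28, …] (period length 8).
Convergents:
  p_0/q_0 = 14/1
  p_1/q_1 = 43/3
  p_2/q_2 = 272/19
  p_3/q_3 = 315/22
  p_4/q_4 = 1532/107
  p_5/q_5 = 1847/129
  p_6/q_6 = 12614/881
  p_7/q_7 = 39689/2772
q_6 = 881 ≤ 1111 < 2772 = q_7, so the answer is 12614/881.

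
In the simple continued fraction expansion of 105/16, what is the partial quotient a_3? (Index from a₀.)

105 = 6·16 + 9   →  a_0 = 6
16 = 1·9 + 7   →  a_1 = 1
9 = 1·7 + 2   →  a_2 = 1
7 = 3·2 + 1   →  a_3 = 3

3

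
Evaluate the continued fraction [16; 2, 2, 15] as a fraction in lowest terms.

1263/77

Fold from the inside: start with 15/1.
  2 + 1/15 = 31/15
  2 + 15/31 = 77/31
  16 + 31/77 = 1263/77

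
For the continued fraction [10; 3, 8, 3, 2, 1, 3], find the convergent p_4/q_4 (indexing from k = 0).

Using pₖ = aₖpₖ₋₁ + pₖ₋₂, qₖ = aₖqₖ₋₁ + qₖ₋₂ (with p₋₁=1, p₋₂=0, q₋₁=0, q₋₂=1):
  k=0: a=10, p=10, q=1
  k=1: a=3, p=31, q=3
  k=2: a=8, p=258, q=25
  k=3: a=3, p=805, q=78
  k=4: a=2, p=1868, q=181

1868/181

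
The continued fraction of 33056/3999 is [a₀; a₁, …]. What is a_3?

33056 = 8·3999 + 1064   →  a_0 = 8
3999 = 3·1064 + 807   →  a_1 = 3
1064 = 1·807 + 257   →  a_2 = 1
807 = 3·257 + 36   →  a_3 = 3

3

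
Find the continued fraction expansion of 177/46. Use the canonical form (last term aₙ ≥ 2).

177 = 3×46 + 39
46 = 1×39 + 7
39 = 5×7 + 4
7 = 1×4 + 3
4 = 1×3 + 1
3 = 3×1 + 0  (stop)
So 177/46 = [3; 1, 5, 1, 1, 3].

[3; 1, 5, 1, 1, 3]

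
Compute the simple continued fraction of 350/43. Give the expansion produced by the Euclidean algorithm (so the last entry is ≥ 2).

350 = 8·43 + 6
43 = 7·6 + 1
6 = 6·1 + 0  (stop)
So 350/43 = [8; 7, 6].

[8; 7, 6]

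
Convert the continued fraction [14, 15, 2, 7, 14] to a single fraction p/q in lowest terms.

Using pₖ = aₖpₖ₋₁ + pₖ₋₂ and qₖ = aₖqₖ₋₁ + qₖ₋₂:
  k=0: a=14, p=14, q=1
  k=1: a=15, p=211, q=15
  k=2: a=2, p=436, q=31
  k=3: a=7, p=3263, q=232
  k=4: a=14, p=46118, q=3279

46118/3279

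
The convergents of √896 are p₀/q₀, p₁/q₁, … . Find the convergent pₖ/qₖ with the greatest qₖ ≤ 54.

449/15

√896 = [29; 1, 13, 1, 58, …] (period length 4).
Convergents:
  p_0/q_0 = 29/1
  p_1/q_1 = 30/1
  p_2/q_2 = 419/14
  p_3/q_3 = 449/15
  p_4/q_4 = 26461/884
q_3 = 15 ≤ 54 < 884 = q_4, so the answer is 449/15.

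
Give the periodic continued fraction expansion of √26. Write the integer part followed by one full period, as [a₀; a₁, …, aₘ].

[5; 10]

a₀ = ⌊√26⌋ = 5.
With m₀=0, d₀=1 and mₖ₊₁ = dₖaₖ − mₖ, dₖ₊₁ = (n − mₖ₊₁²)/dₖ, aₖ₊₁ = ⌊(a₀+mₖ₊₁)/dₖ₊₁⌋:
  k=1: m=5, d=1, a=10
d=1 and a=2a₀=10 at k=1, so the next step gives (m, d) = (5, 1) again — its k=1 value — and the period has length 1.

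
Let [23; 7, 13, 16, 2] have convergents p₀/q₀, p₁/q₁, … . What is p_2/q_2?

Using pₖ = aₖpₖ₋₁ + pₖ₋₂, qₖ = aₖqₖ₋₁ + qₖ₋₂ (with p₋₁=1, p₋₂=0, q₋₁=0, q₋₂=1):
  k=0: a=23, p=23, q=1
  k=1: a=7, p=162, q=7
  k=2: a=13, p=2129, q=92

2129/92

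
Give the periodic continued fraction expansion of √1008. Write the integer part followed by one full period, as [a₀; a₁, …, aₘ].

[31; 1, 2, 1, 62]

a₀ = ⌊√1008⌋ = 31.
With m₀=0, d₀=1 and mₖ₊₁ = dₖaₖ − mₖ, dₖ₊₁ = (n − mₖ₊₁²)/dₖ, aₖ₊₁ = ⌊(a₀+mₖ₊₁)/dₖ₊₁⌋:
  k=1: m=31, d=47, a=1
  k=2: m=16, d=16, a=2
  k=3: m=16, d=47, a=1
  k=4: m=31, d=1, a=62
d=1 and a=2a₀=62 at k=4, so the next step gives (m, d) = (31, 47) again — its k=1 value — and the period has length 4.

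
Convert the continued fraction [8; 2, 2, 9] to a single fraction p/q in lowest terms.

Using pₖ = aₖpₖ₋₁ + pₖ₋₂ and qₖ = aₖqₖ₋₁ + qₖ₋₂:
  k=0: a=8, p=8, q=1
  k=1: a=2, p=17, q=2
  k=2: a=2, p=42, q=5
  k=3: a=9, p=395, q=47

395/47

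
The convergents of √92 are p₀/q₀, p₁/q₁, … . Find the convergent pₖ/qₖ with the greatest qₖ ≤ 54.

√92 = [9; 1, 1, 2, 4, 2, 1, 1, 18, …] (period length 8).
Convergents:
  p_0/q_0 = 9/1
  p_1/q_1 = 10/1
  p_2/q_2 = 19/2
  p_3/q_3 = 48/5
  p_4/q_4 = 211/22
  p_5/q_5 = 470/49
  p_6/q_6 = 681/71
q_5 = 49 ≤ 54 < 71 = q_6, so the answer is 470/49.

470/49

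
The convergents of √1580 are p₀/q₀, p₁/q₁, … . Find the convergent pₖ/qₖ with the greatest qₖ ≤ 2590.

√1580 = [39; 1, 2, 1, 78, …] (period length 4).
Convergents:
  p_0/q_0 = 39/1
  p_1/q_1 = 40/1
  p_2/q_2 = 119/3
  p_3/q_3 = 159/4
  p_4/q_4 = 12521/315
  p_5/q_5 = 12680/319
  p_6/q_6 = 37881/953
  p_7/q_7 = 50561/1272
  p_8/q_8 = 3981639/100169
q_7 = 1272 ≤ 2590 < 100169 = q_8, so the answer is 50561/1272.

50561/1272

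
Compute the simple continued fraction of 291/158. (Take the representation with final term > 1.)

291 = 1*158 + 133
158 = 1*133 + 25
133 = 5*25 + 8
25 = 3*8 + 1
8 = 8*1 + 0  (stop)
So 291/158 = [1; 1, 5, 3, 8].

[1; 1, 5, 3, 8]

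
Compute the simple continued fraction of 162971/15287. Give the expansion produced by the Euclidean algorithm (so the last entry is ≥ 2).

162971 = 10*15287 + 10101
15287 = 1*10101 + 5186
10101 = 1*5186 + 4915
5186 = 1*4915 + 271
4915 = 18*271 + 37
271 = 7*37 + 12
37 = 3*12 + 1
12 = 12*1 + 0  (stop)
So 162971/15287 = [10; 1, 1, 1, 18, 7, 3, 12].

[10; 1, 1, 1, 18, 7, 3, 12]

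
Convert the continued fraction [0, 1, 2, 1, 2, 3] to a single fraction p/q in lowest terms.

Using pₖ = aₖpₖ₋₁ + pₖ₋₂ and qₖ = aₖqₖ₋₁ + qₖ₋₂:
  k=0: a=0, p=0, q=1
  k=1: a=1, p=1, q=1
  k=2: a=2, p=2, q=3
  k=3: a=1, p=3, q=4
  k=4: a=2, p=8, q=11
  k=5: a=3, p=27, q=37

27/37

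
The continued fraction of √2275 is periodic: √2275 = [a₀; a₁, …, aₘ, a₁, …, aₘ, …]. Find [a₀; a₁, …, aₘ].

a₀ = ⌊√2275⌋ = 47.
With m₀=0, d₀=1 and mₖ₊₁ = dₖaₖ − mₖ, dₖ₊₁ = (n − mₖ₊₁²)/dₖ, aₖ₊₁ = ⌊(a₀+mₖ₊₁)/dₖ₊₁⌋:
  k=1: m=47, d=66, a=1
  k=2: m=19, d=29, a=2
  k=3: m=39, d=26, a=3
  k=4: m=39, d=29, a=2
  k=5: m=19, d=66, a=1
  k=6: m=47, d=1, a=94
d=1 and a=2a₀=94 at k=6, so the next step gives (m, d) = (47, 66) again — its k=1 value — and the period has length 6.

[47; 1, 2, 3, 2, 1, 94]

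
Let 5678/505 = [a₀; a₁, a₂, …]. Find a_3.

2

5678 = 11·505 + 123   →  a_0 = 11
505 = 4·123 + 13   →  a_1 = 4
123 = 9·13 + 6   →  a_2 = 9
13 = 2·6 + 1   →  a_3 = 2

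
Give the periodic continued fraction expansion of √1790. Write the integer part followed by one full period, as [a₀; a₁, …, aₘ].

a₀ = ⌊√1790⌋ = 42.
With m₀=0, d₀=1 and mₖ₊₁ = dₖaₖ − mₖ, dₖ₊₁ = (n − mₖ₊₁²)/dₖ, aₖ₊₁ = ⌊(a₀+mₖ₊₁)/dₖ₊₁⌋:
  k=1: m=42, d=26, a=3
  k=2: m=36, d=19, a=4
  k=3: m=40, d=10, a=8
  k=4: m=40, d=19, a=4
  k=5: m=36, d=26, a=3
  k=6: m=42, d=1, a=84
d=1 and a=2a₀=84 at k=6, so the next step gives (m, d) = (42, 26) again — its k=1 value — and the period has length 6.

[42; 3, 4, 8, 4, 3, 84]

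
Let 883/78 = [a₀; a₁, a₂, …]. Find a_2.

883 = 11·78 + 25   →  a_0 = 11
78 = 3·25 + 3   →  a_1 = 3
25 = 8·3 + 1   →  a_2 = 8

8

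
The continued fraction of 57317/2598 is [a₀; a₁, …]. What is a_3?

3

57317 = 22·2598 + 161   →  a_0 = 22
2598 = 16·161 + 22   →  a_1 = 16
161 = 7·22 + 7   →  a_2 = 7
22 = 3·7 + 1   →  a_3 = 3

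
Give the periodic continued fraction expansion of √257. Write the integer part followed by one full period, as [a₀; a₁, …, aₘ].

[16; 32]

a₀ = ⌊√257⌋ = 16.
With m₀=0, d₀=1 and mₖ₊₁ = dₖaₖ − mₖ, dₖ₊₁ = (n − mₖ₊₁²)/dₖ, aₖ₊₁ = ⌊(a₀+mₖ₊₁)/dₖ₊₁⌋:
  k=1: m=16, d=1, a=32
d=1 and a=2a₀=32 at k=1, so the next step gives (m, d) = (16, 1) again — its k=1 value — and the period has length 1.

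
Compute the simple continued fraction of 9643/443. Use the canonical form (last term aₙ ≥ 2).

[21; 1, 3, 3, 3, 10]

9643 = 21·443 + 340
443 = 1·340 + 103
340 = 3·103 + 31
103 = 3·31 + 10
31 = 3·10 + 1
10 = 10·1 + 0  (stop)
So 9643/443 = [21; 1, 3, 3, 3, 10].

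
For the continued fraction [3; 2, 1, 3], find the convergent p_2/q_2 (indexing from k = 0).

10/3

Using pₖ = aₖpₖ₋₁ + pₖ₋₂, qₖ = aₖqₖ₋₁ + qₖ₋₂ (with p₋₁=1, p₋₂=0, q₋₁=0, q₋₂=1):
  k=0: a=3, p=3, q=1
  k=1: a=2, p=7, q=2
  k=2: a=1, p=10, q=3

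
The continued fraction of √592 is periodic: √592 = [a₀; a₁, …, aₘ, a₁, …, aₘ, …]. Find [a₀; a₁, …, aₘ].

[24; 3, 48]

a₀ = ⌊√592⌋ = 24.
With m₀=0, d₀=1 and mₖ₊₁ = dₖaₖ − mₖ, dₖ₊₁ = (n − mₖ₊₁²)/dₖ, aₖ₊₁ = ⌊(a₀+mₖ₊₁)/dₖ₊₁⌋:
  k=1: m=24, d=16, a=3
  k=2: m=24, d=1, a=48
d=1 and a=2a₀=48 at k=2, so the next step gives (m, d) = (24, 16) again — its k=1 value — and the period has length 2.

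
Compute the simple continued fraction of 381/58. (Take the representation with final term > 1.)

[6; 1, 1, 3, 8]

381 = 6·58 + 33
58 = 1·33 + 25
33 = 1·25 + 8
25 = 3·8 + 1
8 = 8·1 + 0  (stop)
So 381/58 = [6; 1, 1, 3, 8].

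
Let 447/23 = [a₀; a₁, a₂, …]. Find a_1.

2

447 = 19·23 + 10   →  a_0 = 19
23 = 2·10 + 3   →  a_1 = 2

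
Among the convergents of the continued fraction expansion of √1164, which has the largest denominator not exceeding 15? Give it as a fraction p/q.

√1164 = [34; 8, 1, 1, 16, 1, 1, 8, 68, …] (period length 8).
Convergents:
  p_0/q_0 = 34/1
  p_1/q_1 = 273/8
  p_2/q_2 = 307/9
  p_3/q_3 = 580/17
q_2 = 9 ≤ 15 < 17 = q_3, so the answer is 307/9.

307/9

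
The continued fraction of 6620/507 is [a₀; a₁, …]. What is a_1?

6620 = 13·507 + 29   →  a_0 = 13
507 = 17·29 + 14   →  a_1 = 17

17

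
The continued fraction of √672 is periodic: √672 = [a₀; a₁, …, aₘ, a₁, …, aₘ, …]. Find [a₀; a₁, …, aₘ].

a₀ = ⌊√672⌋ = 25.
With m₀=0, d₀=1 and mₖ₊₁ = dₖaₖ − mₖ, dₖ₊₁ = (n − mₖ₊₁²)/dₖ, aₖ₊₁ = ⌊(a₀+mₖ₊₁)/dₖ₊₁⌋:
  k=1: m=25, d=47, a=1
  k=2: m=22, d=4, a=11
  k=3: m=22, d=47, a=1
  k=4: m=25, d=1, a=50
d=1 and a=2a₀=50 at k=4, so the next step gives (m, d) = (25, 47) again — its k=1 value — and the period has length 4.

[25; 1, 11, 1, 50]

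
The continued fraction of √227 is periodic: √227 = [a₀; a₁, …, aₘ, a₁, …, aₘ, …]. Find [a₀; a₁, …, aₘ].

a₀ = ⌊√227⌋ = 15.
With m₀=0, d₀=1 and mₖ₊₁ = dₖaₖ − mₖ, dₖ₊₁ = (n − mₖ₊₁²)/dₖ, aₖ₊₁ = ⌊(a₀+mₖ₊₁)/dₖ₊₁⌋:
  k=1: m=15, d=2, a=15
  k=2: m=15, d=1, a=30
d=1 and a=2a₀=30 at k=2, so the next step gives (m, d) = (15, 2) again — its k=1 value — and the period has length 2.

[15; 15, 30]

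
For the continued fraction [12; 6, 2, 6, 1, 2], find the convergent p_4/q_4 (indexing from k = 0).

1179/97

Using pₖ = aₖpₖ₋₁ + pₖ₋₂, qₖ = aₖqₖ₋₁ + qₖ₋₂ (with p₋₁=1, p₋₂=0, q₋₁=0, q₋₂=1):
  k=0: a=12, p=12, q=1
  k=1: a=6, p=73, q=6
  k=2: a=2, p=158, q=13
  k=3: a=6, p=1021, q=84
  k=4: a=1, p=1179, q=97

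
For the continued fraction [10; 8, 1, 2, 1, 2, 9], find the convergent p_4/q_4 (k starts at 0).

Using pₖ = aₖpₖ₋₁ + pₖ₋₂, qₖ = aₖqₖ₋₁ + qₖ₋₂ (with p₋₁=1, p₋₂=0, q₋₁=0, q₋₂=1):
  k=0: a=10, p=10, q=1
  k=1: a=8, p=81, q=8
  k=2: a=1, p=91, q=9
  k=3: a=2, p=263, q=26
  k=4: a=1, p=354, q=35

354/35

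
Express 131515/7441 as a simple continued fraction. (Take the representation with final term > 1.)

[17; 1, 2, 14, 11, 2, 7]

131515 = 17·7441 + 5018
7441 = 1·5018 + 2423
5018 = 2·2423 + 172
2423 = 14·172 + 15
172 = 11·15 + 7
15 = 2·7 + 1
7 = 7·1 + 0  (stop)
So 131515/7441 = [17; 1, 2, 14, 11, 2, 7].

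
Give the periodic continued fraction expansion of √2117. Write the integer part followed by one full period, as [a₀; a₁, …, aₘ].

[46; 92]

a₀ = ⌊√2117⌋ = 46.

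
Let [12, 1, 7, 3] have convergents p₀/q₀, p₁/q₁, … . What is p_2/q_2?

Using pₖ = aₖpₖ₋₁ + pₖ₋₂, qₖ = aₖqₖ₋₁ + qₖ₋₂ (with p₋₁=1, p₋₂=0, q₋₁=0, q₋₂=1):
  k=0: a=12, p=12, q=1
  k=1: a=1, p=13, q=1
  k=2: a=7, p=103, q=8

103/8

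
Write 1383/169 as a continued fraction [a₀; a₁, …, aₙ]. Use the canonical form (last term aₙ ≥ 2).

1383 = 8·169 + 31
169 = 5·31 + 14
31 = 2·14 + 3
14 = 4·3 + 2
3 = 1·2 + 1
2 = 2·1 + 0  (stop)
So 1383/169 = [8; 5, 2, 4, 1, 2].

[8; 5, 2, 4, 1, 2]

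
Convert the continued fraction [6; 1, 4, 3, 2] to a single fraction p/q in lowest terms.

252/37

Fold from the inside: start with 2/1.
  3 + 1/2 = 7/2
  4 + 2/7 = 30/7
  1 + 7/30 = 37/30
  6 + 30/37 = 252/37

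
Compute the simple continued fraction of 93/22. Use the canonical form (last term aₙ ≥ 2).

93 = 4*22 + 5
22 = 4*5 + 2
5 = 2*2 + 1
2 = 2*1 + 0  (stop)
So 93/22 = [4; 4, 2, 2].

[4; 4, 2, 2]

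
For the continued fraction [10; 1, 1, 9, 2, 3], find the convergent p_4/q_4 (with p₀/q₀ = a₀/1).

421/40

Using pₖ = aₖpₖ₋₁ + pₖ₋₂, qₖ = aₖqₖ₋₁ + qₖ₋₂ (with p₋₁=1, p₋₂=0, q₋₁=0, q₋₂=1):
  k=0: a=10, p=10, q=1
  k=1: a=1, p=11, q=1
  k=2: a=1, p=21, q=2
  k=3: a=9, p=200, q=19
  k=4: a=2, p=421, q=40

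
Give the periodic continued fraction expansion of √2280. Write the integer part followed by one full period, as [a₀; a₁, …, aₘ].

[47; 1, 2, 1, 94]

a₀ = ⌊√2280⌋ = 47.
With m₀=0, d₀=1 and mₖ₊₁ = dₖaₖ − mₖ, dₖ₊₁ = (n − mₖ₊₁²)/dₖ, aₖ₊₁ = ⌊(a₀+mₖ₊₁)/dₖ₊₁⌋:
  k=1: m=47, d=71, a=1
  k=2: m=24, d=24, a=2
  k=3: m=24, d=71, a=1
  k=4: m=47, d=1, a=94
d=1 and a=2a₀=94 at k=4, so the next step gives (m, d) = (47, 71) again — its k=1 value — and the period has length 4.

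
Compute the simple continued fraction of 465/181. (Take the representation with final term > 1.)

465 = 2·181 + 103
181 = 1·103 + 78
103 = 1·78 + 25
78 = 3·25 + 3
25 = 8·3 + 1
3 = 3·1 + 0  (stop)
So 465/181 = [2; 1, 1, 3, 8, 3].

[2; 1, 1, 3, 8, 3]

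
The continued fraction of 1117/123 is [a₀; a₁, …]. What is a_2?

3

1117 = 9·123 + 10   →  a_0 = 9
123 = 12·10 + 3   →  a_1 = 12
10 = 3·3 + 1   →  a_2 = 3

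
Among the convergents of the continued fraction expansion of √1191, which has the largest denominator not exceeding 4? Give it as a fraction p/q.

√1191 = [34; 1, 1, 22, 1, 1, 68, …] (period length 6).
Convergents:
  p_0/q_0 = 34/1
  p_1/q_1 = 35/1
  p_2/q_2 = 69/2
  p_3/q_3 = 1553/45
q_2 = 2 ≤ 4 < 45 = q_3, so the answer is 69/2.

69/2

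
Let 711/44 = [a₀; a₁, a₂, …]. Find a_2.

3

711 = 16·44 + 7   →  a_0 = 16
44 = 6·7 + 2   →  a_1 = 6
7 = 3·2 + 1   →  a_2 = 3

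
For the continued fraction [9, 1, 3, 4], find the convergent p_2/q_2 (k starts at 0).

Using pₖ = aₖpₖ₋₁ + pₖ₋₂, qₖ = aₖqₖ₋₁ + qₖ₋₂ (with p₋₁=1, p₋₂=0, q₋₁=0, q₋₂=1):
  k=0: a=9, p=9, q=1
  k=1: a=1, p=10, q=1
  k=2: a=3, p=39, q=4

39/4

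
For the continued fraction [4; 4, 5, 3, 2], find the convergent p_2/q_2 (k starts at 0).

Using pₖ = aₖpₖ₋₁ + pₖ₋₂, qₖ = aₖqₖ₋₁ + qₖ₋₂ (with p₋₁=1, p₋₂=0, q₋₁=0, q₋₂=1):
  k=0: a=4, p=4, q=1
  k=1: a=4, p=17, q=4
  k=2: a=5, p=89, q=21

89/21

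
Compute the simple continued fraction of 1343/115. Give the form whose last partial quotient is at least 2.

1343 = 11*115 + 78
115 = 1*78 + 37
78 = 2*37 + 4
37 = 9*4 + 1
4 = 4*1 + 0  (stop)
So 1343/115 = [11; 1, 2, 9, 4].

[11; 1, 2, 9, 4]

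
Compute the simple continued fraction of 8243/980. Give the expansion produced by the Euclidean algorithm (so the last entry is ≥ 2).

[8; 2, 2, 3, 6, 9]

8243 = 8·980 + 403
980 = 2·403 + 174
403 = 2·174 + 55
174 = 3·55 + 9
55 = 6·9 + 1
9 = 9·1 + 0  (stop)
So 8243/980 = [8; 2, 2, 3, 6, 9].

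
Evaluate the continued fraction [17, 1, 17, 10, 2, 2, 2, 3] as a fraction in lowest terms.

138659/7727

Fold from the inside: start with 3/1.
  2 + 1/3 = 7/3
  2 + 3/7 = 17/7
  2 + 7/17 = 41/17
  10 + 17/41 = 427/41
  17 + 41/427 = 7300/427
  1 + 427/7300 = 7727/7300
  17 + 7300/7727 = 138659/7727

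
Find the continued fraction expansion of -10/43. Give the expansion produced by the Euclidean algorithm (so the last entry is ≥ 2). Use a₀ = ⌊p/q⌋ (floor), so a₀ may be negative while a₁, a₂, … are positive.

-10 = -1×43 + 33
43 = 1×33 + 10
33 = 3×10 + 3
10 = 3×3 + 1
3 = 3×1 + 0  (stop)
So -10/43 = [-1; 1, 3, 3, 3].

[-1; 1, 3, 3, 3]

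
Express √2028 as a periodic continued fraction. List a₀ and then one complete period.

[45; 30, 90]

a₀ = ⌊√2028⌋ = 45.
With m₀=0, d₀=1 and mₖ₊₁ = dₖaₖ − mₖ, dₖ₊₁ = (n − mₖ₊₁²)/dₖ, aₖ₊₁ = ⌊(a₀+mₖ₊₁)/dₖ₊₁⌋:
  k=1: m=45, d=3, a=30
  k=2: m=45, d=1, a=90
d=1 and a=2a₀=90 at k=2, so the next step gives (m, d) = (45, 3) again — its k=1 value — and the period has length 2.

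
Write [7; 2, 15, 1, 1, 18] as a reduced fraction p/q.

8869/1185

Using pₖ = aₖpₖ₋₁ + pₖ₋₂ and qₖ = aₖqₖ₋₁ + qₖ₋₂:
  k=0: a=7, p=7, q=1
  k=1: a=2, p=15, q=2
  k=2: a=15, p=232, q=31
  k=3: a=1, p=247, q=33
  k=4: a=1, p=479, q=64
  k=5: a=18, p=8869, q=1185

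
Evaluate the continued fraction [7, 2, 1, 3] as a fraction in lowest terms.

Fold from the inside: start with 3/1.
  1 + 1/3 = 4/3
  2 + 3/4 = 11/4
  7 + 4/11 = 81/11

81/11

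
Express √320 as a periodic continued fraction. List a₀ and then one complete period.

a₀ = ⌊√320⌋ = 17.
With m₀=0, d₀=1 and mₖ₊₁ = dₖaₖ − mₖ, dₖ₊₁ = (n − mₖ₊₁²)/dₖ, aₖ₊₁ = ⌊(a₀+mₖ₊₁)/dₖ₊₁⌋:
  k=1: m=17, d=31, a=1
  k=2: m=14, d=4, a=7
  k=3: m=14, d=31, a=1
  k=4: m=17, d=1, a=34
d=1 and a=2a₀=34 at k=4, so the next step gives (m, d) = (17, 31) again — its k=1 value — and the period has length 4.

[17; 1, 7, 1, 34]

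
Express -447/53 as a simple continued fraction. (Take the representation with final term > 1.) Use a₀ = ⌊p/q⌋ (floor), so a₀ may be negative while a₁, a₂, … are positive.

[-9; 1, 1, 3, 3, 2]

-447 = -9×53 + 30
53 = 1×30 + 23
30 = 1×23 + 7
23 = 3×7 + 2
7 = 3×2 + 1
2 = 2×1 + 0  (stop)
So -447/53 = [-9; 1, 1, 3, 3, 2].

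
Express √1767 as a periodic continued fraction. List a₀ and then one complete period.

[42; 28, 84]

a₀ = ⌊√1767⌋ = 42.
With m₀=0, d₀=1 and mₖ₊₁ = dₖaₖ − mₖ, dₖ₊₁ = (n − mₖ₊₁²)/dₖ, aₖ₊₁ = ⌊(a₀+mₖ₊₁)/dₖ₊₁⌋:
  k=1: m=42, d=3, a=28
  k=2: m=42, d=1, a=84
d=1 and a=2a₀=84 at k=2, so the next step gives (m, d) = (42, 3) again — its k=1 value — and the period has length 2.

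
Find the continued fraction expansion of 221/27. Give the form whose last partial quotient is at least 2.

221 = 8*27 + 5
27 = 5*5 + 2
5 = 2*2 + 1
2 = 2*1 + 0  (stop)
So 221/27 = [8; 5, 2, 2].

[8; 5, 2, 2]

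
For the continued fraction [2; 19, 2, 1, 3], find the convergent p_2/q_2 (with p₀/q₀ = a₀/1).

Using pₖ = aₖpₖ₋₁ + pₖ₋₂, qₖ = aₖqₖ₋₁ + qₖ₋₂ (with p₋₁=1, p₋₂=0, q₋₁=0, q₋₂=1):
  k=0: a=2, p=2, q=1
  k=1: a=19, p=39, q=19
  k=2: a=2, p=80, q=39

80/39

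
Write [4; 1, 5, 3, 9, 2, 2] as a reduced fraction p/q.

Fold from the inside: start with 2/1.
  2 + 1/2 = 5/2
  9 + 2/5 = 47/5
  3 + 5/47 = 146/47
  5 + 47/146 = 777/146
  1 + 146/777 = 923/777
  4 + 777/923 = 4469/923

4469/923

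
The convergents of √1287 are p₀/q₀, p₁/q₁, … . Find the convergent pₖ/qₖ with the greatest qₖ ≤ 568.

√1287 = [35; 1, 6, 1, 70, …] (period length 4).
Convergents:
  p_0/q_0 = 35/1
  p_1/q_1 = 36/1
  p_2/q_2 = 251/7
  p_3/q_3 = 287/8
  p_4/q_4 = 20341/567
  p_5/q_5 = 20628/575
q_4 = 567 ≤ 568 < 575 = q_5, so the answer is 20341/567.

20341/567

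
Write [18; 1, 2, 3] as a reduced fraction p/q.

Using pₖ = aₖpₖ₋₁ + pₖ₋₂ and qₖ = aₖqₖ₋₁ + qₖ₋₂:
  k=0: a=18, p=18, q=1
  k=1: a=1, p=19, q=1
  k=2: a=2, p=56, q=3
  k=3: a=3, p=187, q=10

187/10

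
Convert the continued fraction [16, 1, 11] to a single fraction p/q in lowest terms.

203/12

Using pₖ = aₖpₖ₋₁ + pₖ₋₂ and qₖ = aₖqₖ₋₁ + qₖ₋₂:
  k=0: a=16, p=16, q=1
  k=1: a=1, p=17, q=1
  k=2: a=11, p=203, q=12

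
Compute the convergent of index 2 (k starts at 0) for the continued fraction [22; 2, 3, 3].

157/7

Using pₖ = aₖpₖ₋₁ + pₖ₋₂, qₖ = aₖqₖ₋₁ + qₖ₋₂ (with p₋₁=1, p₋₂=0, q₋₁=0, q₋₂=1):
  k=0: a=22, p=22, q=1
  k=1: a=2, p=45, q=2
  k=2: a=3, p=157, q=7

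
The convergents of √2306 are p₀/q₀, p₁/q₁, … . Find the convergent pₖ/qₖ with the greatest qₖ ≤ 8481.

√2306 = [48; 48, 96, …] (period length 2).
Convergents:
  p_0/q_0 = 48/1
  p_1/q_1 = 2305/48
  p_2/q_2 = 221328/4609
  p_3/q_3 = 10626049/221280
q_2 = 4609 ≤ 8481 < 221280 = q_3, so the answer is 221328/4609.

221328/4609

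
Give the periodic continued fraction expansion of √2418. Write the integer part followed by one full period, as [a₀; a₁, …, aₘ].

a₀ = ⌊√2418⌋ = 49.
With m₀=0, d₀=1 and mₖ₊₁ = dₖaₖ − mₖ, dₖ₊₁ = (n − mₖ₊₁²)/dₖ, aₖ₊₁ = ⌊(a₀+mₖ₊₁)/dₖ₊₁⌋:
  k=1: m=49, d=17, a=5
  k=2: m=36, d=66, a=1
  k=3: m=30, d=23, a=3
  k=4: m=39, d=39, a=2
  k=5: m=39, d=23, a=3
  k=6: m=30, d=66, a=1
  k=7: m=36, d=17, a=5
  k=8: m=49, d=1, a=98
d=1 and a=2a₀=98 at k=8, so the next step gives (m, d) = (49, 17) again — its k=1 value — and the period has length 8.

[49; 5, 1, 3, 2, 3, 1, 5, 98]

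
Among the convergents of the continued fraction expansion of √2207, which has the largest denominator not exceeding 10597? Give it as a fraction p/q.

207505/4417

√2207 = [46; 1, 45, 1, 92, …] (period length 4).
Convergents:
  p_0/q_0 = 46/1
  p_1/q_1 = 47/1
  p_2/q_2 = 2161/46
  p_3/q_3 = 2208/47
  p_4/q_4 = 205297/4370
  p_5/q_5 = 207505/4417
  p_6/q_6 = 9543022/203135
q_5 = 4417 ≤ 10597 < 203135 = q_6, so the answer is 207505/4417.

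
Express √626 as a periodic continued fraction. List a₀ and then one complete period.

[25; 50]

a₀ = ⌊√626⌋ = 25.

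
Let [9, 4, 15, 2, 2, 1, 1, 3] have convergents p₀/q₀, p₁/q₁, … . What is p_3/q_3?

1165/126

Using pₖ = aₖpₖ₋₁ + pₖ₋₂, qₖ = aₖqₖ₋₁ + qₖ₋₂ (with p₋₁=1, p₋₂=0, q₋₁=0, q₋₂=1):
  k=0: a=9, p=9, q=1
  k=1: a=4, p=37, q=4
  k=2: a=15, p=564, q=61
  k=3: a=2, p=1165, q=126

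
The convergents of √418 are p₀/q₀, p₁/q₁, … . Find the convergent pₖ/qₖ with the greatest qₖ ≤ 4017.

33857/1656

√418 = [20; 2, 4, 20, 4, 2, 40, …] (period length 6).
Convergents:
  p_0/q_0 = 20/1
  p_1/q_1 = 41/2
  p_2/q_2 = 184/9
  p_3/q_3 = 3721/182
  p_4/q_4 = 15068/737
  p_5/q_5 = 33857/1656
  p_6/q_6 = 1369348/66977
q_5 = 1656 ≤ 4017 < 66977 = q_6, so the answer is 33857/1656.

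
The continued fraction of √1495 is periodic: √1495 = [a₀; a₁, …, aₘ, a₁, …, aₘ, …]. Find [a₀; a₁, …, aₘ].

[38; 1, 1, 1, 76]

a₀ = ⌊√1495⌋ = 38.
With m₀=0, d₀=1 and mₖ₊₁ = dₖaₖ − mₖ, dₖ₊₁ = (n − mₖ₊₁²)/dₖ, aₖ₊₁ = ⌊(a₀+mₖ₊₁)/dₖ₊₁⌋:
  k=1: m=38, d=51, a=1
  k=2: m=13, d=26, a=1
  k=3: m=13, d=51, a=1
  k=4: m=38, d=1, a=76
d=1 and a=2a₀=76 at k=4, so the next step gives (m, d) = (38, 51) again — its k=1 value — and the period has length 4.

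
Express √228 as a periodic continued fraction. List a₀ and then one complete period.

a₀ = ⌊√228⌋ = 15.
With m₀=0, d₀=1 and mₖ₊₁ = dₖaₖ − mₖ, dₖ₊₁ = (n − mₖ₊₁²)/dₖ, aₖ₊₁ = ⌊(a₀+mₖ₊₁)/dₖ₊₁⌋:
  k=1: m=15, d=3, a=10
  k=2: m=15, d=1, a=30
d=1 and a=2a₀=30 at k=2, so the next step gives (m, d) = (15, 3) again — its k=1 value — and the period has length 2.

[15; 10, 30]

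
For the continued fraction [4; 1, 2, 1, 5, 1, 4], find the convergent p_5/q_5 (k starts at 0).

128/27

Using pₖ = aₖpₖ₋₁ + pₖ₋₂, qₖ = aₖqₖ₋₁ + qₖ₋₂ (with p₋₁=1, p₋₂=0, q₋₁=0, q₋₂=1):
  k=0: a=4, p=4, q=1
  k=1: a=1, p=5, q=1
  k=2: a=2, p=14, q=3
  k=3: a=1, p=19, q=4
  k=4: a=5, p=109, q=23
  k=5: a=1, p=128, q=27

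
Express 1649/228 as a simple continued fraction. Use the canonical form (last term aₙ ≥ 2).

1649 = 7*228 + 53
228 = 4*53 + 16
53 = 3*16 + 5
16 = 3*5 + 1
5 = 5*1 + 0  (stop)
So 1649/228 = [7; 4, 3, 3, 5].

[7; 4, 3, 3, 5]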